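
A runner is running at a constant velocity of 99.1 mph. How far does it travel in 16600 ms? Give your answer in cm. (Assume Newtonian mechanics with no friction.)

v = 99.1 mph × 0.44704 = 44.3017 m/s
t = 16600 ms × 0.001 = 16.6 s
d = v × t = 44.3017 × 16.6 = 735.408 m
d = 735.408 m / 0.01 = 73540 cm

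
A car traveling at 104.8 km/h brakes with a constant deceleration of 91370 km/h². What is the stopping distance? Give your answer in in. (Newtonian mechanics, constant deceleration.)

v₀ = 104.8 km/h × 0.2777777777777778 = 29.1111 m/s
a = 91370 km/h² × 7.716049382716049e-05 = 7.05015 m/s²
d = v₀² / (2a) = 29.1111² / (2 × 7.05015) = 847.456 / 14.1003 = 60.102 m
d = 60.102 m / 0.0254 = 2366 in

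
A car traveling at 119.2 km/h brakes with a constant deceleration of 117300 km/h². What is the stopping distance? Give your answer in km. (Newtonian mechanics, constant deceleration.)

v₀ = 119.2 km/h × 0.2777777777777778 = 33.11111 m/s
a = 117300 km/h² × 7.716049382716049e-05 = 9.050926 m/s²
d = v₀² / (2a) = 33.11111² / (2 × 9.050926) = 1096.346 / 18.10185 = 60.56541 m
d = 60.56541 m / 1000.0 = 0.06057 km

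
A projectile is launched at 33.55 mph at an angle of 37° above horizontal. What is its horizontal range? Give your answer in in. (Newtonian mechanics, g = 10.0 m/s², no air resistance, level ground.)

v₀ = 33.55 mph × 0.44704 = 14.9982 m/s
R = v₀² × sin(2θ) / g = 14.9982² × sin(2 × 37°) / 10.0 = 224.946 × 0.961262 / 10.0 = 21.6232 m
R = 21.6232 m / 0.0254 = 851.3 in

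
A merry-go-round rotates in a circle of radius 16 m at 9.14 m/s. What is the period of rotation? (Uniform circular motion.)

T = 2πr/v = 2π×16/9.14 = 11.0 s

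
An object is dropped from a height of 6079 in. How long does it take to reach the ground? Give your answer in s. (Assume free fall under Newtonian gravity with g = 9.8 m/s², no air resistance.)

h = 6079 in × 0.0254 = 154.407 m
t = √(2h/g) = √(2 × 154.407 / 9.8) = 5.614 s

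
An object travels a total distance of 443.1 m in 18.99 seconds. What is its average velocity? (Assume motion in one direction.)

v_avg = Δd / Δt = 443.1 / 18.99 = 23.33 m/s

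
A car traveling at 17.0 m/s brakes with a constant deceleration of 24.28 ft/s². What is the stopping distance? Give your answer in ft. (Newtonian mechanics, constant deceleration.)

a = 24.28 ft/s² × 0.3048 = 7.40054 m/s²
d = v₀² / (2a) = 17.0² / (2 × 7.40054) = 289.0 / 14.8011 = 19.5256 m
d = 19.5256 m / 0.3048 = 64.06 ft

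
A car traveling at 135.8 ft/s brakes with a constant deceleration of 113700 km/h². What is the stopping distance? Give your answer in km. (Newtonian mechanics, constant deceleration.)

v₀ = 135.8 ft/s × 0.3048 = 41.3918 m/s
a = 113700 km/h² × 7.716049382716049e-05 = 8.77315 m/s²
d = v₀² / (2a) = 41.3918² / (2 × 8.77315) = 1713.28 / 17.5463 = 97.6434 m
d = 97.6434 m / 1000.0 = 0.09764 km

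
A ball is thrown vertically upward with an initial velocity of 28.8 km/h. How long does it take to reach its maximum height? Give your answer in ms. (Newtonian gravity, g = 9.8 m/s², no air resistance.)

v₀ = 28.8 km/h × 0.2777777777777778 = 8.0 m/s
t_up = v₀ / g = 8.0 / 9.8 = 0.816327 s
t_up = 0.816327 s / 0.001 = 816.3 ms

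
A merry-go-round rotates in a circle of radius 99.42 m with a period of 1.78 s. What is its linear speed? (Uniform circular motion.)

v = 2πr/T = 2π×99.42/1.78 = 350.94 m/s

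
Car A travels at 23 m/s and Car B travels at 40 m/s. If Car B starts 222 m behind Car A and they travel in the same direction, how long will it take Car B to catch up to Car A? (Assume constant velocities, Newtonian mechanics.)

Relative speed: v_rel = 40 - 23 = 17 m/s
Time to catch: t = d₀/v_rel = 222/17 = 13.06 s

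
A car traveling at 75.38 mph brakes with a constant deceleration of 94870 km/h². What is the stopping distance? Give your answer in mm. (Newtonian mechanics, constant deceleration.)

v₀ = 75.38 mph × 0.44704 = 33.6979 m/s
a = 94870 km/h² × 7.716049382716049e-05 = 7.32022 m/s²
d = v₀² / (2a) = 33.6979² / (2 × 7.32022) = 1135.55 / 14.6404 = 77.5628 m
d = 77.5628 m / 0.001 = 77560 mm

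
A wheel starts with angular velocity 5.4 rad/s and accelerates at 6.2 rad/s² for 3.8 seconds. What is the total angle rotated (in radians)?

θ = ω₀t + ½αt² = 5.4×3.8 + ½×6.2×3.8² = 65.28 rad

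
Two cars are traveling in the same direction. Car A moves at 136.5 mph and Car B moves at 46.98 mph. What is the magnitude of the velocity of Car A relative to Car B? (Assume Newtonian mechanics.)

v_rel = |v_A - v_B| = |136.5 - 46.98| = 89.52 mph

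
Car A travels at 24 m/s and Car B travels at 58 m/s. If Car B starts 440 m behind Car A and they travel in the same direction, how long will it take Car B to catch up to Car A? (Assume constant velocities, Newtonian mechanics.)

Relative speed: v_rel = 58 - 24 = 34 m/s
Time to catch: t = d₀/v_rel = 440/34 = 12.94 s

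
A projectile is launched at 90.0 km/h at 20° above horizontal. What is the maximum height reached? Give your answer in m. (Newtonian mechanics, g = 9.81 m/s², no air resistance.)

v₀ = 90.0 km/h × 0.2777777777777778 = 25.0 m/s
H = v₀² × sin²(θ) / (2g) = 25.0² × sin(20°)² / (2 × 9.81) = 625.0 × 0.116978 / 19.62 = 3.726 m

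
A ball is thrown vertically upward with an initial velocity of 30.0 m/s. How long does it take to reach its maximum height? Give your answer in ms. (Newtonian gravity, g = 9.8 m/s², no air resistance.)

t_up = v₀ / g = 30.0 / 9.8 = 3.06122 s
t_up = 3.06122 s / 0.001 = 3061 ms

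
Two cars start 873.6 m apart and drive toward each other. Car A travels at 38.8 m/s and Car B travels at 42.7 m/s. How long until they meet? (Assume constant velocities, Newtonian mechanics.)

Combined speed: v_combined = 38.8 + 42.7 = 81.5 m/s
Time to meet: t = d/v_combined = 873.6/81.5 = 10.72 s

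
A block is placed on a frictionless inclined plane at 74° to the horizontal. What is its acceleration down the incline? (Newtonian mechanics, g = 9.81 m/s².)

a = g sin(θ) = 9.81 × sin(74°) = 9.81 × 0.9613 = 9.43 m/s²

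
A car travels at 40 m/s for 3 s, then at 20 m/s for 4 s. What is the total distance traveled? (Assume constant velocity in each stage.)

d₁ = v₁t₁ = 40 × 3 = 120 m
d₂ = v₂t₂ = 20 × 4 = 80 m
d_total = 120 + 80 = 200 m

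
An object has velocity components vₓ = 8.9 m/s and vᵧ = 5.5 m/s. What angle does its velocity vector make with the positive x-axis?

θ = arctan(vᵧ/vₓ) = arctan(5.5/8.9) = 31.72°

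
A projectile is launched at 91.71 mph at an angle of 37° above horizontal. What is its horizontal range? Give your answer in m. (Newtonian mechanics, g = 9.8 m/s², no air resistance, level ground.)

v₀ = 91.71 mph × 0.44704 = 40.998 m/s
R = v₀² × sin(2θ) / g = 40.998² × sin(2 × 37°) / 9.8 = 1680.84 × 0.961262 / 9.8 = 164.9 m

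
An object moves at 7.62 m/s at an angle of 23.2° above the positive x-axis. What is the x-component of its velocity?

vₓ = v cos(θ) = 7.62 × cos(23.2°) = 7.0 m/s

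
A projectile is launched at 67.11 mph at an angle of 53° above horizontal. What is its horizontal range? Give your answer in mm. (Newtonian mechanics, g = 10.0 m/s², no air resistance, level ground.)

v₀ = 67.11 mph × 0.44704 = 30.0009 m/s
R = v₀² × sin(2θ) / g = 30.0009² × sin(2 × 53°) / 10.0 = 900.054 × 0.961262 / 10.0 = 86.5188 m
R = 86.5188 m / 0.001 = 86520 mm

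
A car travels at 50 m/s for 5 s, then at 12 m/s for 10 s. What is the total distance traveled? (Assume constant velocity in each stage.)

d₁ = v₁t₁ = 50 × 5 = 250 m
d₂ = v₂t₂ = 12 × 10 = 120 m
d_total = 250 + 120 = 370 m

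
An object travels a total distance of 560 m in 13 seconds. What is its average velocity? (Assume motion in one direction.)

v_avg = Δd / Δt = 560 / 13 = 43.08 m/s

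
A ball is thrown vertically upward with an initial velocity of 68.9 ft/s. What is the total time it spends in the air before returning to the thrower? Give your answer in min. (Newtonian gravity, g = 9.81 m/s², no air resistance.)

v₀ = 68.9 ft/s × 0.3048 = 21.0007 m/s
t_total = 2 × v₀ / g = 2 × 21.0007 / 9.81 = 4.28149 s
t_total = 4.28149 s / 60.0 = 0.07136 min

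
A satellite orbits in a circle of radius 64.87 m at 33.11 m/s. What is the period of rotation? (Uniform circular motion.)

T = 2πr/v = 2π×64.87/33.11 = 12.31 s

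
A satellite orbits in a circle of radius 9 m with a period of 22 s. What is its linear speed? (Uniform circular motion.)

v = 2πr/T = 2π×9/22 = 2.57 m/s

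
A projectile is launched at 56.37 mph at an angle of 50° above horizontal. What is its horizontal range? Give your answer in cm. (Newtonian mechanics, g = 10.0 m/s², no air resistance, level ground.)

v₀ = 56.37 mph × 0.44704 = 25.1996 m/s
R = v₀² × sin(2θ) / g = 25.1996² × sin(2 × 50°) / 10.0 = 635.02 × 0.984808 / 10.0 = 62.5373 m
R = 62.5373 m / 0.01 = 6254 cm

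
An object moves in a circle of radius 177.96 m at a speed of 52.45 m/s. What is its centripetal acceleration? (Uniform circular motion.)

a_c = v²/r = 52.45²/177.96 = 2751.0025/177.96 = 15.46 m/s²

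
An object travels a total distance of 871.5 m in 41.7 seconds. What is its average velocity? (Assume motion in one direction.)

v_avg = Δd / Δt = 871.5 / 41.7 = 20.9 m/s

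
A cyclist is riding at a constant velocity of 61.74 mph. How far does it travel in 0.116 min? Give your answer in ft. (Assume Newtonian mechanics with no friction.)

v = 61.74 mph × 0.44704 = 27.6002 m/s
t = 0.116 min × 60.0 = 6.96 s
d = v × t = 27.6002 × 6.96 = 192.097 m
d = 192.097 m / 0.3048 = 630.2 ft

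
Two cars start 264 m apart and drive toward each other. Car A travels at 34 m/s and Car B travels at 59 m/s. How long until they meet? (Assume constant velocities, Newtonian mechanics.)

Combined speed: v_combined = 34 + 59 = 93 m/s
Time to meet: t = d/v_combined = 264/93 = 2.84 s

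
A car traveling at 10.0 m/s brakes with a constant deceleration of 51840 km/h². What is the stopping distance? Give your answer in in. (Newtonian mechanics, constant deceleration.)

a = 51840 km/h² × 7.716049382716049e-05 = 4.0 m/s²
d = v₀² / (2a) = 10.0² / (2 × 4.0) = 100.0 / 8.0 = 12.5 m
d = 12.5 m / 0.0254 = 492.1 in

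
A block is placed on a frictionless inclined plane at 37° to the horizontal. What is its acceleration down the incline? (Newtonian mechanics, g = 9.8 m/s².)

a = g sin(θ) = 9.8 × sin(37°) = 9.8 × 0.6018 = 5.9 m/s²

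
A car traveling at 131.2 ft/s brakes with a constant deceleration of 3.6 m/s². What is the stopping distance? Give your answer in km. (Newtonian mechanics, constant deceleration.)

v₀ = 131.2 ft/s × 0.3048 = 39.9898 m/s
d = v₀² / (2a) = 39.9898² / (2 × 3.6) = 1599.18 / 7.2 = 222.108 m
d = 222.108 m / 1000.0 = 0.2221 km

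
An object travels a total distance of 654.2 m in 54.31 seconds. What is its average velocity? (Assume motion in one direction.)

v_avg = Δd / Δt = 654.2 / 54.31 = 12.05 m/s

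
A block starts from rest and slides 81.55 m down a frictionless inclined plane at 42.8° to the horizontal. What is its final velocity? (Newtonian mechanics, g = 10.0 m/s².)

a = g sin(θ) = 10.0 × sin(42.8°) = 6.7944 m/s²
v = √(2ad) = √(2 × 6.7944 × 81.55) = 33.29 m/s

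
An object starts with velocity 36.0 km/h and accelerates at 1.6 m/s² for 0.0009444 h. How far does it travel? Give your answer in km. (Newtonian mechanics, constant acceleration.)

v₀ = 36.0 km/h × 0.2777777777777778 = 10.0 m/s
t = 0.0009444 h × 3600.0 = 3.39984 s
d = v₀ × t + ½ × a × t² = 10.0 × 3.39984 + 0.5 × 1.6 × 3.39984² = 43.2455 m
d = 43.2455 m / 1000.0 = 0.04325 km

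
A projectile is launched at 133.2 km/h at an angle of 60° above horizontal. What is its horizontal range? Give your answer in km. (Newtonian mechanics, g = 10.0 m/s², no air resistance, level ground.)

v₀ = 133.2 km/h × 0.2777777777777778 = 37.0 m/s
R = v₀² × sin(2θ) / g = 37.0² × sin(2 × 60°) / 10.0 = 1369.0 × 0.866025 / 10.0 = 118.559 m
R = 118.559 m / 1000.0 = 0.1186 km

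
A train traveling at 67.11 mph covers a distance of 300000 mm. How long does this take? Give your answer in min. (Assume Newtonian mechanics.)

d = 300000 mm × 0.001 = 300.0 m
v = 67.11 mph × 0.44704 = 30.0009 m/s
t = d / v = 300.0 / 30.0009 = 9.9997 s
t = 9.9997 s / 60.0 = 0.1667 min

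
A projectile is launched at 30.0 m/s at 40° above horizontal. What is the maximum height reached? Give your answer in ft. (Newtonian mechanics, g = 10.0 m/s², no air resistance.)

H = v₀² × sin²(θ) / (2g) = 30.0² × sin(40°)² / (2 × 10.0) = 900.0 × 0.413176 / 20.0 = 18.5929 m
H = 18.5929 m / 0.3048 = 61.0 ft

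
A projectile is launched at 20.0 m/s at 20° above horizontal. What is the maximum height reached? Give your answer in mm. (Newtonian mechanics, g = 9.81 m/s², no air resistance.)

H = v₀² × sin²(θ) / (2g) = 20.0² × sin(20°)² / (2 × 9.81) = 400.0 × 0.116978 / 19.62 = 2.38487 m
H = 2.38487 m / 0.001 = 2385 mm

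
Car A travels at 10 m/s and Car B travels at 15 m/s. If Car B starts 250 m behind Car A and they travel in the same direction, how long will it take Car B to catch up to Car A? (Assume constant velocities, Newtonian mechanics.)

Relative speed: v_rel = 15 - 10 = 5 m/s
Time to catch: t = d₀/v_rel = 250/5 = 50.0 s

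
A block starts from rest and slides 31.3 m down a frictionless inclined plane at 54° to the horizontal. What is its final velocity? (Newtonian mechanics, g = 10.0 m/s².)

a = g sin(θ) = 10.0 × sin(54°) = 8.0902 m/s²
v = √(2ad) = √(2 × 8.0902 × 31.3) = 22.5 m/s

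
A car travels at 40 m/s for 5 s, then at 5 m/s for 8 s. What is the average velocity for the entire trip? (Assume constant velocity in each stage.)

d₁ = v₁t₁ = 40 × 5 = 200 m
d₂ = v₂t₂ = 5 × 8 = 40 m
d_total = 240 m, t_total = 13 s
v_avg = d_total/t_total = 240/13 = 18.46 m/s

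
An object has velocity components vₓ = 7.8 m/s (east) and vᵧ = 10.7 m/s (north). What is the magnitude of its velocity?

|v| = √(vₓ² + vᵧ²) = √(7.8² + 10.7²) = √(175.33) = 13.24 m/s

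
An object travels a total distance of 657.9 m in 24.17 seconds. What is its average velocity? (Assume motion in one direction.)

v_avg = Δd / Δt = 657.9 / 24.17 = 27.22 m/s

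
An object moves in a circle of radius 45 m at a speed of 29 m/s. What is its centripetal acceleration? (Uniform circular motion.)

a_c = v²/r = 29²/45 = 841/45 = 18.69 m/s²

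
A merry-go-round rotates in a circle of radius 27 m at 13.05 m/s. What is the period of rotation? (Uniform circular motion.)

T = 2πr/v = 2π×27/13.05 = 13.0 s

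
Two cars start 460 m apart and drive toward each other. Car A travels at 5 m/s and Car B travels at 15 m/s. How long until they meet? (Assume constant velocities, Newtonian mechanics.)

Combined speed: v_combined = 5 + 15 = 20 m/s
Time to meet: t = d/v_combined = 460/20 = 23.0 s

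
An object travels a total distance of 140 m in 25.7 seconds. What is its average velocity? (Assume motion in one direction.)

v_avg = Δd / Δt = 140 / 25.7 = 5.45 m/s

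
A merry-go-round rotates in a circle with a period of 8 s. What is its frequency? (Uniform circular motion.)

f = 1/T = 1/8 = 0.125 Hz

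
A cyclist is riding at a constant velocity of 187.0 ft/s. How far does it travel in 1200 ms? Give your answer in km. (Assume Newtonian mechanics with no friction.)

v = 187.0 ft/s × 0.3048 = 56.9976 m/s
t = 1200 ms × 0.001 = 1.2 s
d = v × t = 56.9976 × 1.2 = 68.3971 m
d = 68.3971 m / 1000.0 = 0.0684 km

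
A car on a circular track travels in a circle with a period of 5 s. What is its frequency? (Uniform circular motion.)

f = 1/T = 1/5 = 0.2 Hz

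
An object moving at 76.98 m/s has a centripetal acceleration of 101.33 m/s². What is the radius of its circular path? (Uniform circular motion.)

r = v²/a_c = 76.98²/101.33 = 58.48 m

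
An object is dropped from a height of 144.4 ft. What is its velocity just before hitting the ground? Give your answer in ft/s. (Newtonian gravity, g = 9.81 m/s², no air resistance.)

h = 144.4 ft × 0.3048 = 44.0131 m
v = √(2gh) = √(2 × 9.81 × 44.0131) = 29.386 m/s
v = 29.386 m/s / 0.3048 = 96.41 ft/s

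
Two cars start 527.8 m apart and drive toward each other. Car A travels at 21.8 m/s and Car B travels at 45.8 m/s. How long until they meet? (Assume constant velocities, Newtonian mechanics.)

Combined speed: v_combined = 21.8 + 45.8 = 67.6 m/s
Time to meet: t = d/v_combined = 527.8/67.6 = 7.81 s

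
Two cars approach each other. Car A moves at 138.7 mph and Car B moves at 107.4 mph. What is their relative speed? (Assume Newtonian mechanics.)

v_rel = v_A + v_B = 138.7 + 107.4 = 246.1 mph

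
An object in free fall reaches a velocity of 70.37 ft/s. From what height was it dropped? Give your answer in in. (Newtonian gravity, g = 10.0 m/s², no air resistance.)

v = 70.37 ft/s × 0.3048 = 21.4488 m/s
h = v² / (2g) = 21.4488² / (2 × 10.0) = 23.0026 m
h = 23.0026 m / 0.0254 = 905.6 in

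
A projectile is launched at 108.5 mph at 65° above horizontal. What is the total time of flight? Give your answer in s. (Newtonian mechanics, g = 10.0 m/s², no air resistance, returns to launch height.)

v₀ = 108.5 mph × 0.44704 = 48.5038 m/s
T = 2 × v₀ × sin(θ) / g = 2 × 48.5038 × sin(65°) / 10.0 = 2 × 48.5038 × 0.906308 / 10.0 = 8.792 s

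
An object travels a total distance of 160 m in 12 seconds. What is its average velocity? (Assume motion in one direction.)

v_avg = Δd / Δt = 160 / 12 = 13.33 m/s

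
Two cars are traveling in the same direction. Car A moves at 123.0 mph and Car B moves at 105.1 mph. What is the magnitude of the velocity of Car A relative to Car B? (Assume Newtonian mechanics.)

v_rel = |v_A - v_B| = |123.0 - 105.1| = 17.9 mph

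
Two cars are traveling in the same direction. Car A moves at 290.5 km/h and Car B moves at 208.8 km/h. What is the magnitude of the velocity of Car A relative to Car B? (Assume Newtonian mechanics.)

v_rel = |v_A - v_B| = |290.5 - 208.8| = 81.7 km/h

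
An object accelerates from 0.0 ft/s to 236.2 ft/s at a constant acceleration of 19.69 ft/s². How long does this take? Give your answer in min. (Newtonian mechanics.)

v₀ = 0.0 ft/s × 0.3048 = 0.0 m/s
v = 236.2 ft/s × 0.3048 = 71.9938 m/s
a = 19.69 ft/s² × 0.3048 = 6.00151 m/s²
t = (v - v₀) / a = (71.9938 - 0.0) / 6.00151 = 11.9959 s
t = 11.9959 s / 60.0 = 0.1999 min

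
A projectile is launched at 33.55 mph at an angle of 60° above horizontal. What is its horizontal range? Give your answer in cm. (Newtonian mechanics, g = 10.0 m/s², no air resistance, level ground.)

v₀ = 33.55 mph × 0.44704 = 14.9982 m/s
R = v₀² × sin(2θ) / g = 14.9982² × sin(2 × 60°) / 10.0 = 224.946 × 0.866025 / 10.0 = 19.4809 m
R = 19.4809 m / 0.01 = 1948 cm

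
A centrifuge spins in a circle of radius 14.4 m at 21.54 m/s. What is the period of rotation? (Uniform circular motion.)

T = 2πr/v = 2π×14.4/21.54 = 4.2 s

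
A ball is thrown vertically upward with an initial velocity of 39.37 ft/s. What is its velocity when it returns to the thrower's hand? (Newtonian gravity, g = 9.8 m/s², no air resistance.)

By conservation of energy (no air resistance), the ball returns to the throw height with the same speed as launch, but directed downward.
|v_ground| = v₀ = 39.37 ft/s
v_ground = 39.37 ft/s (downward)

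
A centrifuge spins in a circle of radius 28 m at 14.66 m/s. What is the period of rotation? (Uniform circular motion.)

T = 2πr/v = 2π×28/14.66 = 12.0 s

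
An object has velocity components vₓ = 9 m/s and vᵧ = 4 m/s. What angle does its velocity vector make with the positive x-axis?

θ = arctan(vᵧ/vₓ) = arctan(4/9) = 23.96°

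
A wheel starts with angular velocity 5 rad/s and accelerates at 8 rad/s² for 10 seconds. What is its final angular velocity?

ω = ω₀ + αt = 5 + 8 × 10 = 85 rad/s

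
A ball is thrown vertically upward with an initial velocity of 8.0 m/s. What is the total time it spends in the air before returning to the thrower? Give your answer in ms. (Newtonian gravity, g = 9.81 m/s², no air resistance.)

t_total = 2 × v₀ / g = 2 × 8.0 / 9.81 = 1.63099 s
t_total = 1.63099 s / 0.001 = 1631 ms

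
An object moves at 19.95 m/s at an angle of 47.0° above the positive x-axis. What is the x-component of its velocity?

vₓ = v cos(θ) = 19.95 × cos(47.0°) = 13.61 m/s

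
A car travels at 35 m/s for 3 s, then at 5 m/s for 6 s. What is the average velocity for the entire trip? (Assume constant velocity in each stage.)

d₁ = v₁t₁ = 35 × 3 = 105 m
d₂ = v₂t₂ = 5 × 6 = 30 m
d_total = 135 m, t_total = 9 s
v_avg = d_total/t_total = 135/9 = 15.0 m/s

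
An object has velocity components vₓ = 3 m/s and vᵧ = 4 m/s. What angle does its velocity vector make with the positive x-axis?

θ = arctan(vᵧ/vₓ) = arctan(4/3) = 53.13°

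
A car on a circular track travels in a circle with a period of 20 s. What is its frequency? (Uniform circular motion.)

f = 1/T = 1/20 = 0.05 Hz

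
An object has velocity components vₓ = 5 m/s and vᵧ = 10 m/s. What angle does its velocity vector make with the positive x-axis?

θ = arctan(vᵧ/vₓ) = arctan(10/5) = 63.43°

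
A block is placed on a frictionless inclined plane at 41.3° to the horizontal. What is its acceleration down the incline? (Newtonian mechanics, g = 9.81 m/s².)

a = g sin(θ) = 9.81 × sin(41.3°) = 9.81 × 0.66 = 6.47 m/s²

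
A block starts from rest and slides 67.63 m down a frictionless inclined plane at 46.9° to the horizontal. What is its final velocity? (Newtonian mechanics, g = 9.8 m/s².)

a = g sin(θ) = 9.8 × sin(46.9°) = 7.1556 m/s²
v = √(2ad) = √(2 × 7.1556 × 67.63) = 31.11 m/s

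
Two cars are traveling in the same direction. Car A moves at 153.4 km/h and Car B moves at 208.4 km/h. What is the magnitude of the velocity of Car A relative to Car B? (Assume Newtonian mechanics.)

v_rel = |v_A - v_B| = |153.4 - 208.4| = 55.0 km/h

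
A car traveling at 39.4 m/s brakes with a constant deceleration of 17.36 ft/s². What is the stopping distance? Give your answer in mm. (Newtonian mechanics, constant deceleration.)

a = 17.36 ft/s² × 0.3048 = 5.29133 m/s²
d = v₀² / (2a) = 39.4² / (2 × 5.29133) = 1552.36 / 10.5827 = 146.688 m
d = 146.688 m / 0.001 = 146700 mm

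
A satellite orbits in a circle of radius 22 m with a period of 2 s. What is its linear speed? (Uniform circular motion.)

v = 2πr/T = 2π×22/2 = 69.12 m/s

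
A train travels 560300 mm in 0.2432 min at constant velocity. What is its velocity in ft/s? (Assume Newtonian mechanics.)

d = 560300 mm × 0.001 = 560.3 m
t = 0.2432 min × 60.0 = 14.592 s
v = d / t = 560.3 / 14.592 = 38.3978 m/s
v = 38.3978 m/s / 0.3048 = 126.0 ft/s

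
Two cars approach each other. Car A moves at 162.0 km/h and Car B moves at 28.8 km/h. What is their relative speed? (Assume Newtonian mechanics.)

v_rel = v_A + v_B = 162.0 + 28.8 = 190.8 km/h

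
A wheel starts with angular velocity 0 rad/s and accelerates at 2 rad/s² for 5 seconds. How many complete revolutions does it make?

θ = ω₀t + ½αt² = 0×5 + ½×2×5² = 25.0 rad
Total revolutions = θ/(2π) = 25.0/(2π) = 3.98
Complete revolutions = ⌊3.98⌋ = 3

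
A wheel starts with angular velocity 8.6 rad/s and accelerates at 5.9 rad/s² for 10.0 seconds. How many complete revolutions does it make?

θ = ω₀t + ½αt² = 8.6×10.0 + ½×5.9×10.0² = 381.0 rad
Total revolutions = θ/(2π) = 381.0/(2π) = 60.64
Complete revolutions = ⌊60.64⌋ = 60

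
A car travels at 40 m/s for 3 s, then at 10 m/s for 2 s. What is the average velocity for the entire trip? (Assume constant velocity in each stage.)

d₁ = v₁t₁ = 40 × 3 = 120 m
d₂ = v₂t₂ = 10 × 2 = 20 m
d_total = 140 m, t_total = 5 s
v_avg = d_total/t_total = 140/5 = 28.0 m/s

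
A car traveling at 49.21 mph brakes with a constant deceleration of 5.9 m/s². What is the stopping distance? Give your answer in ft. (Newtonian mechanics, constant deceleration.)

v₀ = 49.21 mph × 0.44704 = 21.9988 m/s
d = v₀² / (2a) = 21.9988² / (2 × 5.9) = 483.947 / 11.8 = 41.0125 m
d = 41.0125 m / 0.3048 = 134.6 ft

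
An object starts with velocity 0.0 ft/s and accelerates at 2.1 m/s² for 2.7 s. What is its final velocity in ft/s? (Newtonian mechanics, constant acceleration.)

v₀ = 0.0 ft/s × 0.3048 = 0.0 m/s
v = v₀ + a × t = 0.0 + 2.1 × 2.7 = 5.67 m/s
v = 5.67 m/s / 0.3048 = 18.6 ft/s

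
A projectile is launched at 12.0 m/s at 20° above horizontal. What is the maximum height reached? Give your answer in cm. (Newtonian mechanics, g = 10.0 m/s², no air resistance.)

H = v₀² × sin²(θ) / (2g) = 12.0² × sin(20°)² / (2 × 10.0) = 144.0 × 0.116978 / 20.0 = 0.842242 m
H = 0.842242 m / 0.01 = 84.22 cm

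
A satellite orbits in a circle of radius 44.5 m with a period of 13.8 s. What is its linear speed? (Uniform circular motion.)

v = 2πr/T = 2π×44.5/13.8 = 20.26 m/s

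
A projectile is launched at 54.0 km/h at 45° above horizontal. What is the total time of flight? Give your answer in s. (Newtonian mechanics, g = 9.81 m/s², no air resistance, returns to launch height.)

v₀ = 54.0 km/h × 0.2777777777777778 = 15.0 m/s
T = 2 × v₀ × sin(θ) / g = 2 × 15.0 × sin(45°) / 9.81 = 2 × 15.0 × 0.707107 / 9.81 = 2.162 s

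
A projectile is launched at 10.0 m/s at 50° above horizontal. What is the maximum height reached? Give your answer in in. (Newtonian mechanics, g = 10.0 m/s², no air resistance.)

H = v₀² × sin²(θ) / (2g) = 10.0² × sin(50°)² / (2 × 10.0) = 100.0 × 0.586824 / 20.0 = 2.93412 m
H = 2.93412 m / 0.0254 = 115.5 in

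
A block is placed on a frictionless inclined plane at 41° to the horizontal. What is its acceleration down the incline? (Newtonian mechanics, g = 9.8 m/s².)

a = g sin(θ) = 9.8 × sin(41°) = 9.8 × 0.6561 = 6.43 m/s²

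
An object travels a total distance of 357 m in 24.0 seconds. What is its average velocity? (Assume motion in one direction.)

v_avg = Δd / Δt = 357 / 24.0 = 14.88 m/s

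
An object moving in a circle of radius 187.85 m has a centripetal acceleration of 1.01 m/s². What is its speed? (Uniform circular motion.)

v = √(a_c × r) = √(1.01 × 187.85) = 13.77 m/s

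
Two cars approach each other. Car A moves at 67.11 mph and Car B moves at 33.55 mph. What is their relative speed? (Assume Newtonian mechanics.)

v_rel = v_A + v_B = 67.11 + 33.55 = 100.66 mph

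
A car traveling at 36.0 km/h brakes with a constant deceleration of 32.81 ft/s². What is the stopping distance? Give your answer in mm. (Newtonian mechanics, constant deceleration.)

v₀ = 36.0 km/h × 0.2777777777777778 = 10.0 m/s
a = 32.81 ft/s² × 0.3048 = 10.0005 m/s²
d = v₀² / (2a) = 10.0² / (2 × 10.0005) = 100.0 / 20.001 = 4.99975 m
d = 4.99975 m / 0.001 = 5000 mm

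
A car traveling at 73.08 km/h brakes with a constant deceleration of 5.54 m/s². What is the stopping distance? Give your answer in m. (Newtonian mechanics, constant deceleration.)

v₀ = 73.08 km/h × 0.2777777777777778 = 20.3 m/s
d = v₀² / (2a) = 20.3² / (2 × 5.54) = 412.09 / 11.08 = 37.19 m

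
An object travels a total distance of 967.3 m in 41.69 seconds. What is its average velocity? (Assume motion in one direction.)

v_avg = Δd / Δt = 967.3 / 41.69 = 23.2 m/s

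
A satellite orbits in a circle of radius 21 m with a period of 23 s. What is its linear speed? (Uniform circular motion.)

v = 2πr/T = 2π×21/23 = 5.74 m/s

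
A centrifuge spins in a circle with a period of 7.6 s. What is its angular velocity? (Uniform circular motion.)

ω = 2π/T = 2π/7.6 = 0.8267 rad/s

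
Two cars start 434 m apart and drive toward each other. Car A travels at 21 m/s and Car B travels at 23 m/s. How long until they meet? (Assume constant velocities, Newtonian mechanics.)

Combined speed: v_combined = 21 + 23 = 44 m/s
Time to meet: t = d/v_combined = 434/44 = 9.86 s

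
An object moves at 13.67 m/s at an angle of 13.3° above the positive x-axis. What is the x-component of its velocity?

vₓ = v cos(θ) = 13.67 × cos(13.3°) = 13.3 m/s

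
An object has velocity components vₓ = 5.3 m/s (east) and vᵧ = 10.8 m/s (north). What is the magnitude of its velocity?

|v| = √(vₓ² + vᵧ²) = √(5.3² + 10.8²) = √(144.73) = 12.03 m/s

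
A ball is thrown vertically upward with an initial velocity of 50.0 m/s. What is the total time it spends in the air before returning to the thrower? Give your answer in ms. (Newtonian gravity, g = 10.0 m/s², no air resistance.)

t_total = 2 × v₀ / g = 2 × 50.0 / 10.0 = 10.0 s
t_total = 10.0 s / 0.001 = 10000 ms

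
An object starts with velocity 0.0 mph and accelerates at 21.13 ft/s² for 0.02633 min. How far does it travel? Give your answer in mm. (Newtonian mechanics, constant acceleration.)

v₀ = 0.0 mph × 0.44704 = 0.0 m/s
a = 21.13 ft/s² × 0.3048 = 6.44042 m/s²
t = 0.02633 min × 60.0 = 1.5798 s
d = v₀ × t + ½ × a × t² = 0.0 × 1.5798 + 0.5 × 6.44042 × 1.5798² = 8.0369 m
d = 8.0369 m / 0.001 = 8037 mm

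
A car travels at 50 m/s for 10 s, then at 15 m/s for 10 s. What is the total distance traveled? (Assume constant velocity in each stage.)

d₁ = v₁t₁ = 50 × 10 = 500 m
d₂ = v₂t₂ = 15 × 10 = 150 m
d_total = 500 + 150 = 650 m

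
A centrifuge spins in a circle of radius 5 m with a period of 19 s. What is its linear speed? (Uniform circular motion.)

v = 2πr/T = 2π×5/19 = 1.65 m/s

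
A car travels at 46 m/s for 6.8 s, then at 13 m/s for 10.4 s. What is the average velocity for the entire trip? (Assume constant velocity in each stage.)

d₁ = v₁t₁ = 46 × 6.8 = 312.8 m
d₂ = v₂t₂ = 13 × 10.4 = 135.2 m
d_total = 448.0 m, t_total = 17.2 s
v_avg = d_total/t_total = 448.0/17.2 = 26.05 m/s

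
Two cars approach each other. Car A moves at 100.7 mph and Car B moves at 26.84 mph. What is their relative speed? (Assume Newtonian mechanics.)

v_rel = v_A + v_B = 100.7 + 26.84 = 127.54 mph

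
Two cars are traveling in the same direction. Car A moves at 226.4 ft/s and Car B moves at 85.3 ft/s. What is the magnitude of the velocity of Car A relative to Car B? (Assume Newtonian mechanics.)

v_rel = |v_A - v_B| = |226.4 - 85.3| = 141.1 ft/s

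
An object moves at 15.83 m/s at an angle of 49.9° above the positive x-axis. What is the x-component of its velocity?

vₓ = v cos(θ) = 15.83 × cos(49.9°) = 10.2 m/s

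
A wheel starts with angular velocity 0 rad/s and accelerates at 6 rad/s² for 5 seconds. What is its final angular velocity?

ω = ω₀ + αt = 0 + 6 × 5 = 30 rad/s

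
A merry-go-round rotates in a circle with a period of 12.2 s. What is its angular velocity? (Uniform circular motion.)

ω = 2π/T = 2π/12.2 = 0.515 rad/s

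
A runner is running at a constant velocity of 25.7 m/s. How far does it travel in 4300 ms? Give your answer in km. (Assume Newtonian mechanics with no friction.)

t = 4300 ms × 0.001 = 4.3 s
d = v × t = 25.7 × 4.3 = 110.51 m
d = 110.51 m / 1000.0 = 0.1105 km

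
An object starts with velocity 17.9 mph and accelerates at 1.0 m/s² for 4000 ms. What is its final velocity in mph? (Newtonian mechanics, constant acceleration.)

v₀ = 17.9 mph × 0.44704 = 8.00202 m/s
t = 4000 ms × 0.001 = 4.0 s
v = v₀ + a × t = 8.00202 + 1.0 × 4.0 = 12.002 m/s
v = 12.002 m/s / 0.44704 = 26.85 mph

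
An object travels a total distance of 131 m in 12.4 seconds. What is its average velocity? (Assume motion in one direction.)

v_avg = Δd / Δt = 131 / 12.4 = 10.56 m/s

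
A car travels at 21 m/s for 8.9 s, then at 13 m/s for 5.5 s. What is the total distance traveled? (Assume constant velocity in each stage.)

d₁ = v₁t₁ = 21 × 8.9 = 186.9 m
d₂ = v₂t₂ = 13 × 5.5 = 71.5 m
d_total = 186.9 + 71.5 = 258.4 m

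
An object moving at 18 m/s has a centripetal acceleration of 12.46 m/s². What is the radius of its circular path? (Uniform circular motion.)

r = v²/a_c = 18²/12.46 = 26.0 m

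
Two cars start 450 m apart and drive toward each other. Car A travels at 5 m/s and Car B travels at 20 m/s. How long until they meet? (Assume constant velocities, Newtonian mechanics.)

Combined speed: v_combined = 5 + 20 = 25 m/s
Time to meet: t = d/v_combined = 450/25 = 18.0 s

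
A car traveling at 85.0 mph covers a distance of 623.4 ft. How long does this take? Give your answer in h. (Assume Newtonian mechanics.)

d = 623.4 ft × 0.3048 = 190.012 m
v = 85.0 mph × 0.44704 = 37.9984 m/s
t = d / v = 190.012 / 37.9984 = 5.00053 s
t = 5.00053 s / 3600.0 = 0.001389 h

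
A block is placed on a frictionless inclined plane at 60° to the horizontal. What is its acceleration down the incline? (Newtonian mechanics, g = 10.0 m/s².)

a = g sin(θ) = 10.0 × sin(60°) = 10.0 × 0.866 = 8.66 m/s²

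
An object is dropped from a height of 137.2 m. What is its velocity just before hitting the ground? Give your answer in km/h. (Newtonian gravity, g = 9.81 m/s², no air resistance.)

v = √(2gh) = √(2 × 9.81 × 137.2) = 51.8832 m/s
v = 51.8832 m/s / 0.2777777777777778 = 186.8 km/h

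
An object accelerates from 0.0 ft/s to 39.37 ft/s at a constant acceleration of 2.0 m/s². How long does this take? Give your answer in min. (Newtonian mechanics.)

v₀ = 0.0 ft/s × 0.3048 = 0.0 m/s
v = 39.37 ft/s × 0.3048 = 12.0 m/s
t = (v - v₀) / a = (12.0 - 0.0) / 2.0 = 6.0 s
t = 6.0 s / 60.0 = 0.1 min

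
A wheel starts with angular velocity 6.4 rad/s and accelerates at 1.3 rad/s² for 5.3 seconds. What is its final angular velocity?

ω = ω₀ + αt = 6.4 + 1.3 × 5.3 = 13.29 rad/s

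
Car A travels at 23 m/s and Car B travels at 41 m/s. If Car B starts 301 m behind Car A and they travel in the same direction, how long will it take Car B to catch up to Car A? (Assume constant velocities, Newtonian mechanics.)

Relative speed: v_rel = 41 - 23 = 18 m/s
Time to catch: t = d₀/v_rel = 301/18 = 16.72 s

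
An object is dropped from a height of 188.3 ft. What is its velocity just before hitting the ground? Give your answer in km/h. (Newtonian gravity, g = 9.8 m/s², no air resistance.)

h = 188.3 ft × 0.3048 = 57.3938 m
v = √(2gh) = √(2 × 9.8 × 57.3938) = 33.5398 m/s
v = 33.5398 m/s / 0.2777777777777778 = 120.7 km/h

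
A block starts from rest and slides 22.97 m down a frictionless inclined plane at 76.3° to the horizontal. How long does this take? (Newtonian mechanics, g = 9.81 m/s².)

a = g sin(θ) = 9.81 × sin(76.3°) = 9.5309 m/s²
t = √(2d/a) = √(2 × 22.97 / 9.5309) = 2.2 s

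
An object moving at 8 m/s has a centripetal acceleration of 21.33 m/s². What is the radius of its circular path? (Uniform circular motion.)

r = v²/a_c = 8²/21.33 = 3.0 m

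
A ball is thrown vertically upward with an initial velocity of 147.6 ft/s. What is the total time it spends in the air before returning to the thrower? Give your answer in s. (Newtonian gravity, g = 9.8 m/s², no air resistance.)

v₀ = 147.6 ft/s × 0.3048 = 44.9885 m/s
t_total = 2 × v₀ / g = 2 × 44.9885 / 9.8 = 9.181 s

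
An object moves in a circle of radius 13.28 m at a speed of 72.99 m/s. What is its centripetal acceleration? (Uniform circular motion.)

a_c = v²/r = 72.99²/13.28 = 5327.5401/13.28 = 401.17 m/s²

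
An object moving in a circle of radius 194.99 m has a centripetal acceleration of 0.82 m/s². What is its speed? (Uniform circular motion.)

v = √(a_c × r) = √(0.82 × 194.99) = 12.64 m/s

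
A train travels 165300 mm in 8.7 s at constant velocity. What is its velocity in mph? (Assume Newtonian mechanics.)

d = 165300 mm × 0.001 = 165.3 m
v = d / t = 165.3 / 8.7 = 19.0 m/s
v = 19.0 m/s / 0.44704 = 42.5 mph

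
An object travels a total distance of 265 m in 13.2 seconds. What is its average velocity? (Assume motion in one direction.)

v_avg = Δd / Δt = 265 / 13.2 = 20.08 m/s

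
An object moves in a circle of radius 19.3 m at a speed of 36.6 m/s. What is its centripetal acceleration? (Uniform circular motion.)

a_c = v²/r = 36.6²/19.3 = 1339.56/19.3 = 69.41 m/s²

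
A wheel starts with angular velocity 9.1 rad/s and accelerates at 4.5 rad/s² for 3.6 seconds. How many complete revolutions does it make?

θ = ω₀t + ½αt² = 9.1×3.6 + ½×4.5×3.6² = 61.92 rad
Total revolutions = θ/(2π) = 61.92/(2π) = 9.85
Complete revolutions = ⌊9.85⌋ = 9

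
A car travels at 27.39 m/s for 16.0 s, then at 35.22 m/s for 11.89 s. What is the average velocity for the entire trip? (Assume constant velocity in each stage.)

d₁ = v₁t₁ = 27.39 × 16.0 = 438.24 m
d₂ = v₂t₂ = 35.22 × 11.89 = 418.7658 m
d_total = 857.0058 m, t_total = 27.89 s
v_avg = d_total/t_total = 857.0058/27.89 = 30.73 m/s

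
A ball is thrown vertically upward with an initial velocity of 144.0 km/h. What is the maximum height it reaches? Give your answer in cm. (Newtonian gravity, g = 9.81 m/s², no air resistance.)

v₀ = 144.0 km/h × 0.2777777777777778 = 40.0 m/s
h_max = v₀² / (2g) = 40.0² / (2 × 9.81) = 1600.0 / 19.62 = 81.5494 m
h_max = 81.5494 m / 0.01 = 8155 cm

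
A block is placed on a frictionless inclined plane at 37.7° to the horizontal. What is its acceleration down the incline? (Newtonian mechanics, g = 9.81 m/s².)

a = g sin(θ) = 9.81 × sin(37.7°) = 9.81 × 0.6115 = 6.0 m/s²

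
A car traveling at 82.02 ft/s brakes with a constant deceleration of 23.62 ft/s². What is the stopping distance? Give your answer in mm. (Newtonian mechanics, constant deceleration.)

v₀ = 82.02 ft/s × 0.3048 = 24.9997 m/s
a = 23.62 ft/s² × 0.3048 = 7.19938 m/s²
d = v₀² / (2a) = 24.9997² / (2 × 7.19938) = 624.985 / 14.3988 = 43.4054 m
d = 43.4054 m / 0.001 = 43410 mm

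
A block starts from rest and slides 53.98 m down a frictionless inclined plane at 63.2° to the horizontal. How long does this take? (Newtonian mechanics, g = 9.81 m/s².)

a = g sin(θ) = 9.81 × sin(63.2°) = 8.7563 m/s²
t = √(2d/a) = √(2 × 53.98 / 8.7563) = 3.51 s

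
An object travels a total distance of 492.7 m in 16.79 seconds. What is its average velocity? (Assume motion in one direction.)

v_avg = Δd / Δt = 492.7 / 16.79 = 29.34 m/s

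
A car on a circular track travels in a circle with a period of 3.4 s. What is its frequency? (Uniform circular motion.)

f = 1/T = 1/3.4 = 0.2941 Hz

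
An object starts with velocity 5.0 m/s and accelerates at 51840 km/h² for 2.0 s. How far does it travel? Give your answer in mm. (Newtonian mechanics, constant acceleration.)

a = 51840 km/h² × 7.716049382716049e-05 = 4.0 m/s²
d = v₀ × t + ½ × a × t² = 5.0 × 2.0 + 0.5 × 4.0 × 2.0² = 18.0 m
d = 18.0 m / 0.001 = 18000 mm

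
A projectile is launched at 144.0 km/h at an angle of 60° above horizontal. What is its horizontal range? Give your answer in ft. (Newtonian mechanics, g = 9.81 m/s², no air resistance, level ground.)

v₀ = 144.0 km/h × 0.2777777777777778 = 40.0 m/s
R = v₀² × sin(2θ) / g = 40.0² × sin(2 × 60°) / 9.81 = 1600.0 × 0.866025 / 9.81 = 141.248 m
R = 141.248 m / 0.3048 = 463.4 ft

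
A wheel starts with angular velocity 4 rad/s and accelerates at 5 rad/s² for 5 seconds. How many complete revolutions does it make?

θ = ω₀t + ½αt² = 4×5 + ½×5×5² = 82.5 rad
Total revolutions = θ/(2π) = 82.5/(2π) = 13.13
Complete revolutions = ⌊13.13⌋ = 13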